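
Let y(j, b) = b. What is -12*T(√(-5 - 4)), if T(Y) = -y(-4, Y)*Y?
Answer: -108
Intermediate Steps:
T(Y) = -Y² (T(Y) = -Y*Y = -Y²)
-12*T(√(-5 - 4)) = -(-12)*(√(-5 - 4))² = -(-12)*(√(-9))² = -(-12)*(3*I)² = -(-12)*(-9) = -12*9 = -108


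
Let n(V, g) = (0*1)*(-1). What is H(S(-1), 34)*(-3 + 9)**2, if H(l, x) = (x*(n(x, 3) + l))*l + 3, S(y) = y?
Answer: 1332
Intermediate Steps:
n(V, g) = 0 (n(V, g) = 0*(-1) = 0)
H(l, x) = 3 + x*l**2 (H(l, x) = (x*(0 + l))*l + 3 = (x*l)*l + 3 = (l*x)*l + 3 = x*l**2 + 3 = 3 + x*l**2)
H(S(-1), 34)*(-3 + 9)**2 = (3 + 34*(-1)**2)*(-3 + 9)**2 = (3 + 34*1)*6**2 = (3 + 34)*36 = 37*36 = 1332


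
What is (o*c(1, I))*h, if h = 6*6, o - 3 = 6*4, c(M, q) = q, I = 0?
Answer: 0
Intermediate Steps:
o = 27 (o = 3 + 6*4 = 3 + 24 = 27)
h = 36
(o*c(1, I))*h = (27*0)*36 = 0*36 = 0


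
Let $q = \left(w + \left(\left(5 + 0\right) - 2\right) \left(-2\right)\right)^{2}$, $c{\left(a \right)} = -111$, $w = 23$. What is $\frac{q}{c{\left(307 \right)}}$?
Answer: $- \frac{289}{111} \approx -2.6036$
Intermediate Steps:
$q = 289$ ($q = \left(23 + \left(\left(5 + 0\right) - 2\right) \left(-2\right)\right)^{2} = \left(23 + \left(5 - 2\right) \left(-2\right)\right)^{2} = \left(23 + 3 \left(-2\right)\right)^{2} = \left(23 - 6\right)^{2} = 17^{2} = 289$)
$\frac{q}{c{\left(307 \right)}} = \frac{289}{-111} = 289 \left(- \frac{1}{111}\right) = - \frac{289}{111}$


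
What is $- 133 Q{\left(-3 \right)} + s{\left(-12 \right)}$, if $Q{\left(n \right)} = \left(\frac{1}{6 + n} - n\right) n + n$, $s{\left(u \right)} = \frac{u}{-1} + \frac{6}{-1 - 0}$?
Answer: $1735$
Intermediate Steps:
$s{\left(u \right)} = -6 - u$ ($s{\left(u \right)} = u \left(-1\right) + \frac{6}{-1 + 0} = - u + \frac{6}{-1} = - u + 6 \left(-1\right) = - u - 6 = -6 - u$)
$Q{\left(n \right)} = n + n \left(\frac{1}{6 + n} - n\right)$ ($Q{\left(n \right)} = n \left(\frac{1}{6 + n} - n\right) + n = n + n \left(\frac{1}{6 + n} - n\right)$)
$- 133 Q{\left(-3 \right)} + s{\left(-12 \right)} = - 133 \left(- \frac{3 \left(7 - \left(-3\right)^{2} - -15\right)}{6 - 3}\right) - -6 = - 133 \left(- \frac{3 \left(7 - 9 + 15\right)}{3}\right) + \left(-6 + 12\right) = - 133 \left(\left(-3\right) \frac{1}{3} \left(7 - 9 + 15\right)\right) + 6 = - 133 \left(\left(-3\right) \frac{1}{3} \cdot 13\right) + 6 = \left(-133\right) \left(-13\right) + 6 = 1729 + 6 = 1735$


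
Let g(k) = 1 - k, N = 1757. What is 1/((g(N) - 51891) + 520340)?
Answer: 1/466693 ≈ 2.1427e-6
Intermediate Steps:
1/((g(N) - 51891) + 520340) = 1/(((1 - 1*1757) - 51891) + 520340) = 1/(((1 - 1757) - 51891) + 520340) = 1/((-1756 - 51891) + 520340) = 1/(-53647 + 520340) = 1/466693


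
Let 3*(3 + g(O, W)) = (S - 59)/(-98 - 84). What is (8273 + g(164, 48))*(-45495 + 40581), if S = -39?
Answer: -40639662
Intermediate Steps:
g(O, W) = -110/39 (g(O, W) = -3 + ((-39 - 59)/(-98 - 84))/3 = -3 + (-98/(-182))/3 = -3 + (-98*(-1/182))/3 = -3 + (⅓)*(7/13) = -3 + 7/39 = -110/39)
(8273 + g(164, 48))*(-45495 + 40581) = (8273 - 110/39)*(-45495 + 40581) = (322537/39)*(-4914) = -40639662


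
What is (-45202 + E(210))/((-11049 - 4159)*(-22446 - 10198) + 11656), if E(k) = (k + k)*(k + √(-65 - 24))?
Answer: 21499/248230804 + 105*I*√89/124115402 ≈ 8.6609e-5 + 7.981e-6*I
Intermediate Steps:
E(k) = 2*k*(k + I*√89) (E(k) = (2*k)*(k + √(-89)) = (2*k)*(k + I*√89) = 2*k*(k + I*√89))
(-45202 + E(210))/((-11049 - 4159)*(-22446 - 10198) + 11656) = (-45202 + 2*210*(210 + I*√89))/((-11049 - 4159)*(-22446 - 10198) + 11656) = (-45202 + (88200 + 420*I*√89))/(-15208*(-32644) + 11656) = (42998 + 420*I*√89)/(496449952 + 11656) = (42998 + 420*I*√89)/496461608 = (42998 + 420*I*√89)*(1/496461608) = 21499/248230804 + 105*I*√89/124115402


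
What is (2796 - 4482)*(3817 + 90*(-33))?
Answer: -1428042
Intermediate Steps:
(2796 - 4482)*(3817 + 90*(-33)) = -1686*(3817 - 2970) = -1686*847 = -1428042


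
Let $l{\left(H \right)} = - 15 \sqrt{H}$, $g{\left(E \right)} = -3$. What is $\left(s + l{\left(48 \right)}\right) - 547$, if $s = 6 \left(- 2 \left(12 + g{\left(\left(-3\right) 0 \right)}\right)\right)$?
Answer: $-655 - 60 \sqrt{3} \approx -758.92$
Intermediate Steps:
$s = -108$ ($s = 6 \left(- 2 \left(12 - 3\right)\right) = 6 \left(\left(-2\right) 9\right) = 6 \left(-18\right) = -108$)
$\left(s + l{\left(48 \right)}\right) - 547 = \left(-108 - 15 \sqrt{48}\right) - 547 = \left(-108 - 15 \cdot 4 \sqrt{3}\right) - 547 = \left(-108 - 60 \sqrt{3}\right) - 547 = -655 - 60 \sqrt{3}$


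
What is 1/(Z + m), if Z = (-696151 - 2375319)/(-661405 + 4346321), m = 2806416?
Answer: 1842458/5170702074793 ≈ 3.5633e-7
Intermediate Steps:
Z = -1535735/1842458 (Z = -3071470/3684916 = -3071470*1/3684916 = -1535735/1842458 ≈ -0.83352)
1/(Z + m) = 1/(-1535735/1842458 + 2806416) = 1/(5170702074793/1842458) = 1842458/5170702074793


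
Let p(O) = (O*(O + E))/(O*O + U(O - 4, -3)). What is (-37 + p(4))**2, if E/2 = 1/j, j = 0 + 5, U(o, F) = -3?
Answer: 5368489/4225 ≈ 1270.6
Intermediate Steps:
j = 5
E = 2/5 ≈ 0.40000
p(O) = O*(2/5 + O)/(-3 + O**2) (p(O) = (O*(O + 2/5))/(O*O - 3) = (O*(2/5 + O))/(O**2 - 3) = (O*(2/5 + O))/(-3 + O**2) = O*(2/5 + O)/(-3 + O**2))
(-37 + p(4))**2 = (-37 + (1/5)*4*(2 + 5*4)/(-3 + 4**2))**2 = (-37 + (1/5)*4*(2 + 20)/(-3 + 16))**2 = (-37 + (1/5)*4*22/13)**2 = (-37 + (1/5)*4*(1/13)*22)**2 = (-37 + 88/65)**2 = (-2317/65)**2 = 5368489/4225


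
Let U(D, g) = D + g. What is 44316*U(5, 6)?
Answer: 487476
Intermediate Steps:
44316*U(5, 6) = 44316*(5 + 6) = 44316*11 = 487476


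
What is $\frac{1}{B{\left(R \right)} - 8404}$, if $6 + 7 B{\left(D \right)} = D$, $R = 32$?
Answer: $- \frac{7}{58802} \approx -0.00011904$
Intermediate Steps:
$B{\left(D \right)} = - \frac{6}{7} + \frac{D}{7}$
$\frac{1}{B{\left(R \right)} - 8404} = \frac{1}{\left(- \frac{6}{7} + \frac{1}{7} \cdot 32\right) - 8404} = \frac{1}{\left(- \frac{6}{7} + \frac{32}{7}\right) - 8404} = \frac{1}{\frac{26}{7} - 8404} = \frac{1}{- \frac{58802}{7}} = - \frac{7}{58802}$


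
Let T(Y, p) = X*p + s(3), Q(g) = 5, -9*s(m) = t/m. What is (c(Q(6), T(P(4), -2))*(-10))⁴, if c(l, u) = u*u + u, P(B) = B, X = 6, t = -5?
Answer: 752825182366024092160000/282429536481 ≈ 2.6655e+12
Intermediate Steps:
s(m) = 5/(9*m) (s(m) = -(-5)/(9*m) = 5/(9*m))
T(Y, p) = 5/27 + 6*p (T(Y, p) = 6*p + (5/9)/3 = 6*p + (5/9)*(⅓) = 6*p + 5/27 = 5/27 + 6*p)
c(l, u) = u + u² (c(l, u) = u² + u = u + u²)
(c(Q(6), T(P(4), -2))*(-10))⁴ = (((5/27 + 6*(-2))*(1 + (5/27 + 6*(-2))))*(-10))⁴ = (((5/27 - 12)*(1 + (5/27 - 12)))*(-10))⁴ = (-319*(1 - 319/27)/27*(-10))⁴ = (-319/27*(-292/27)*(-10))⁴ = ((93148/729)*(-10))⁴ = (-931480/729)⁴ = 752825182366024092160000/282429536481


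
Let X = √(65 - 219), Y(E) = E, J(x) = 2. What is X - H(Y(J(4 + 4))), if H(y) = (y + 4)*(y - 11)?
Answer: 54 + I*√154 ≈ 54.0 + 12.41*I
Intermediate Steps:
H(y) = (-11 + y)*(4 + y) (H(y) = (4 + y)*(-11 + y) = (-11 + y)*(4 + y))
X = I*√154 (X = √(-154) = I*√154 ≈ 12.41*I)
X - H(Y(J(4 + 4))) = I*√154 - (-44 + 2² - 7*2) = I*√154 - (-44 + 4 - 14) = I*√154 - 1*(-54) = I*√154 + 54 = 54 + I*√154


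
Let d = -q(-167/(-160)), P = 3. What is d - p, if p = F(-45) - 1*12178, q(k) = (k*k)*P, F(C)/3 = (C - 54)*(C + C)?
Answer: -372614867/25600 ≈ -14555.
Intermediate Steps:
F(C) = 6*C*(-54 + C) (F(C) = 3*((C - 54)*(C + C)) = 3*((-54 + C)*(2*C)) = 3*(2*C*(-54 + C)) = 6*C*(-54 + C))
q(k) = 3*k² (q(k) = (k*k)*3 = k²*3 = 3*k²)
p = 14552 (p = 6*(-45)*(-54 - 45) - 1*12178 = 6*(-45)*(-99) - 12178 = 26730 - 12178 = 14552)
d = -83667/25600 (d = -3*(-167/(-160))² = -3*(-167*(-1/160))² = -3*(167/160)² = -3*27889/25600 = -1*83667/25600 = -83667/25600 ≈ -3.2682)
d - p = -83667/25600 - 1*14552 = -83667/25600 - 14552 = -372614867/25600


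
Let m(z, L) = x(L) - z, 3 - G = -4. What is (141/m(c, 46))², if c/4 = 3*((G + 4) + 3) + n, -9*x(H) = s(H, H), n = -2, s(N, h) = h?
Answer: 1610361/2208196 ≈ 0.72927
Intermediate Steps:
G = 7 (G = 3 - 1*(-4) = 3 + 4 = 7)
x(H) = -H/9
c = 160 (c = 4*(3*((7 + 4) + 3) - 2) = 4*(3*(11 + 3) - 2) = 4*(3*14 - 2) = 4*(42 - 2) = 4*40 = 160)
m(z, L) = -z - L/9 (m(z, L) = -L/9 - z = -z - L/9)
(141/m(c, 46))² = (141/(-1*160 - ⅑*46))² = (141/(-160 - 46/9))² = (141/(-1486/9))² = (141*(-9/1486))² = (-1269/1486)² = 1610361/2208196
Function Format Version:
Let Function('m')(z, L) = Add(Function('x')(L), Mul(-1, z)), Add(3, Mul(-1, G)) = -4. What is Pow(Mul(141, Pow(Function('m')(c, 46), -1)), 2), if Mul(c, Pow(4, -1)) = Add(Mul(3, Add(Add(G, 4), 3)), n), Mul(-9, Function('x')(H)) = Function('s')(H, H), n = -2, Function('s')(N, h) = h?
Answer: Rational(1610361, 2208196) ≈ 0.72927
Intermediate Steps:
G = 7 (G = Add(3, Mul(-1, -4)) = Add(3, 4) = 7)
Function('x')(H) = Mul(Rational(-1, 9), H)
c = 160 (c = Mul(4, Add(Mul(3, Add(Add(7, 4), 3)), -2)) = Mul(4, Add(Mul(3, Add(11, 3)), -2)) = Mul(4, Add(Mul(3, 14), -2)) = Mul(4, Add(42, -2)) = Mul(4, 40) = 160)
Function('m')(z, L) = Add(Mul(-1, z), Mul(Rational(-1, 9), L)) (Function('m')(z, L) = Add(Mul(Rational(-1, 9), L), Mul(-1, z)) = Add(Mul(-1, z), Mul(Rational(-1, 9), L)))
Pow(Mul(141, Pow(Function('m')(c, 46), -1)), 2) = Pow(Mul(141, Pow(Add(Mul(-1, 160), Mul(Rational(-1, 9), 46)), -1)), 2) = Pow(Mul(141, Pow(Add(-160, Rational(-46, 9)), -1)), 2) = Pow(Mul(141, Pow(Rational(-1486, 9), -1)), 2) = Pow(Mul(141, Rational(-9, 1486)), 2) = Pow(Rational(-1269, 1486), 2) = Rational(1610361, 2208196)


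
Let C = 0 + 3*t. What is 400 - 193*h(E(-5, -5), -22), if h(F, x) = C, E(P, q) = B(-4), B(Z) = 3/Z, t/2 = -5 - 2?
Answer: 8506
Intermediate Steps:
t = -14 (t = 2*(-5 - 2) = 2*(-7) = -14)
E(P, q) = -¾ (E(P, q) = 3/(-4) = 3*(-¼) = -¾)
C = -42 (C = 0 + 3*(-14) = 0 - 42 = -42)
h(F, x) = -42
400 - 193*h(E(-5, -5), -22) = 400 - 193*(-42) = 400 + 8106 = 8506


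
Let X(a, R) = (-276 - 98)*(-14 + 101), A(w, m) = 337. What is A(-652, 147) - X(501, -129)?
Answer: 32875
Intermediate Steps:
X(a, R) = -32538 (X(a, R) = -374*87 = -32538)
A(-652, 147) - X(501, -129) = 337 - 1*(-32538) = 337 + 32538 = 32875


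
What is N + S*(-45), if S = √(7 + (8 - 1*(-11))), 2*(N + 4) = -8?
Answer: -8 - 45*√26 ≈ -237.46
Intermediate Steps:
N = -8 (N = -4 + (½)*(-8) = -4 - 4 = -8)
S = √26 (S = √(7 + (8 + 11)) = √(7 + 19) = √26 ≈ 5.0990)
N + S*(-45) = -8 + √26*(-45) = -8 - 45*√26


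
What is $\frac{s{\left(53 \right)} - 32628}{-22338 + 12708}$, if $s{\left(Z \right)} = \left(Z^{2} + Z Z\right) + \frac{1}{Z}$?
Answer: $\frac{1431529}{510390} \approx 2.8048$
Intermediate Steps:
$s{\left(Z \right)} = \frac{1}{Z} + 2 Z^{2}$ ($s{\left(Z \right)} = \left(Z^{2} + Z^{2}\right) + \frac{1}{Z} = 2 Z^{2} + \frac{1}{Z} = \frac{1}{Z} + 2 Z^{2}$)
$\frac{s{\left(53 \right)} - 32628}{-22338 + 12708} = \frac{\frac{1 + 2 \cdot 53^{3}}{53} - 32628}{-22338 + 12708} = \frac{\frac{1 + 2 \cdot 148877}{53} - 32628}{-9630} = \left(\frac{1 + 297754}{53} - 32628\right) \left(- \frac{1}{9630}\right) = \left(\frac{1}{53} \cdot 297755 - 32628\right) \left(- \frac{1}{9630}\right) = \left(\frac{297755}{53} - 32628\right) \left(- \frac{1}{9630}\right) = \left(- \frac{1431529}{53}\right) \left(- \frac{1}{9630}\right) = \frac{1431529}{510390}$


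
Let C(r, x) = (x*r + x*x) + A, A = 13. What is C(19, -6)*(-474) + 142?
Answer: 30952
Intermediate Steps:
C(r, x) = 13 + x**2 + r*x (C(r, x) = (x*r + x*x) + 13 = (r*x + x**2) + 13 = (x**2 + r*x) + 13 = 13 + x**2 + r*x)
C(19, -6)*(-474) + 142 = (13 + (-6)**2 + 19*(-6))*(-474) + 142 = (13 + 36 - 114)*(-474) + 142 = -65*(-474) + 142 = 30810 + 142 = 30952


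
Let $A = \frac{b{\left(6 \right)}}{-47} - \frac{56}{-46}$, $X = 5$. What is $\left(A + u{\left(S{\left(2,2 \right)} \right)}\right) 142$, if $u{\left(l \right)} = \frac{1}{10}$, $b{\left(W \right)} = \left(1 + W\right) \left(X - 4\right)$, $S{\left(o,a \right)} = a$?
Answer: $\frac{896801}{5405} \approx 165.92$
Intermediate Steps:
$b{\left(W \right)} = 1 + W$ ($b{\left(W \right)} = \left(1 + W\right) \left(5 - 4\right) = \left(1 + W\right) 1 = 1 + W$)
$u{\left(l \right)} = \frac{1}{10}$
$A = \frac{1155}{1081}$ ($A = \frac{1 + 6}{-47} - \frac{56}{-46} = 7 \left(- \frac{1}{47}\right) - - \frac{28}{23} = - \frac{7}{47} + \frac{28}{23} = \frac{1155}{1081} \approx 1.0685$)
$\left(A + u{\left(S{\left(2,2 \right)} \right)}\right) 142 = \left(\frac{1155}{1081} + \frac{1}{10}\right) 142 = \frac{12631}{10810} \cdot 142 = \frac{896801}{5405}$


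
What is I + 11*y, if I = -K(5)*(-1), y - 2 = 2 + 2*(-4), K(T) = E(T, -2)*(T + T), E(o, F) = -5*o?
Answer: -294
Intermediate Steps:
K(T) = -10*T² (K(T) = (-5*T)*(T + T) = (-5*T)*(2*T) = -10*T²)
y = -4 (y = 2 + (2 + 2*(-4)) = 2 + (2 - 8) = 2 - 6 = -4)
I = -250 (I = -(-10)*5²*(-1) = -(-10)*25*(-1) = -1*(-250)*(-1) = 250*(-1) = -250)
I + 11*y = -250 + 11*(-4) = -250 - 44 = -294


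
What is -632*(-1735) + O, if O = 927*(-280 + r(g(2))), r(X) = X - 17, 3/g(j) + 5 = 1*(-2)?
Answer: 5745626/7 ≈ 8.2080e+5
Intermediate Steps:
g(j) = -3/7 (g(j) = 3/(-5 + 1*(-2)) = 3/(-5 - 2) = 3/(-7) = 3*(-⅐) = -3/7)
r(X) = -17 + X
O = -1930014/7 (O = 927*(-280 + (-17 - 3/7)) = 927*(-280 - 122/7) = 927*(-2082/7) = -1930014/7 ≈ -2.7572e+5)
-632*(-1735) + O = -632*(-1735) - 1930014/7 = 1096520 - 1930014/7 = 5745626/7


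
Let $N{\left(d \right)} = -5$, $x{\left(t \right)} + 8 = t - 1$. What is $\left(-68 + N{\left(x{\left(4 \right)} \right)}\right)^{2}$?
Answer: $5329$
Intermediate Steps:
$x{\left(t \right)} = -9 + t$ ($x{\left(t \right)} = -8 + \left(t - 1\right) = -8 + \left(-1 + t\right) = -9 + t$)
$\left(-68 + N{\left(x{\left(4 \right)} \right)}\right)^{2} = \left(-68 - 5\right)^{2} = \left(-73\right)^{2} = 5329$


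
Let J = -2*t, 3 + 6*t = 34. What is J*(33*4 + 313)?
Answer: -13795/3 ≈ -4598.3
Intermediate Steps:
t = 31/6 (t = -½ + (⅙)*34 = -½ + 17/3 = 31/6 ≈ 5.1667)
J = -31/3 (J = -2*31/6 = -31/3 ≈ -10.333)
J*(33*4 + 313) = -31*(33*4 + 313)/3 = -31*(132 + 313)/3 = -31/3*445 = -13795/3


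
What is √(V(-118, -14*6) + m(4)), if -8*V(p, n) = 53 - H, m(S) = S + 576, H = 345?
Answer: 3*√274/2 ≈ 24.829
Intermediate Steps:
m(S) = 576 + S
V(p, n) = 73/2 (V(p, n) = -(53 - 1*345)/8 = -(53 - 345)/8 = -⅛*(-292) = 73/2)
√(V(-118, -14*6) + m(4)) = √(73/2 + (576 + 4)) = √(73/2 + 580) = √(1233/2) = 3*√274/2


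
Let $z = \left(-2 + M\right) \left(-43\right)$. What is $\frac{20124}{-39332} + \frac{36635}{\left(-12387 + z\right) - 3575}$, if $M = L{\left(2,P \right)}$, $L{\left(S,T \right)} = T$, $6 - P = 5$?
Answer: $- \frac{440320444}{156531527} \approx -2.813$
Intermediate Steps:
$P = 1$ ($P = 6 - 5 = 1$)
$M = 1$
$z = 43$ ($z = \left(-2 + 1\right) \left(-43\right) = \left(-1\right) \left(-43\right) = 43$)
$\frac{20124}{-39332} + \frac{36635}{\left(-12387 + z\right) - 3575} = \frac{20124}{-39332} + \frac{36635}{\left(-12387 + 43\right) - 3575} = 20124 \left(- \frac{1}{39332}\right) + \frac{36635}{-12344 - 3575} = - \frac{5031}{9833} + \frac{36635}{-15919} = - \frac{5031}{9833} + 36635 \left(- \frac{1}{15919}\right) = - \frac{5031}{9833} - \frac{36635}{15919} = - \frac{440320444}{156531527}$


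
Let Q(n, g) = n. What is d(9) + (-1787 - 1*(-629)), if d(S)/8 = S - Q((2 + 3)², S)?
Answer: -1286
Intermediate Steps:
d(S) = -200 + 8*S (d(S) = 8*(S - (2 + 3)²) = 8*(S - 1*5²) = 8*(S - 1*25) = 8*(S - 25) = 8*(-25 + S) = -200 + 8*S)
d(9) + (-1787 - 1*(-629)) = (-200 + 8*9) + (-1787 - 1*(-629)) = (-200 + 72) + (-1787 + 629) = -128 - 1158 = -1286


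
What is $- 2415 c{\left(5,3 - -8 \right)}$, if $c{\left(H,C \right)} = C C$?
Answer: $-292215$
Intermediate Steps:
$c{\left(H,C \right)} = C^{2}$
$- 2415 c{\left(5,3 - -8 \right)} = - 2415 \left(3 - -8\right)^{2} = - 2415 \left(3 + 8\right)^{2} = - 2415 \cdot 11^{2} = \left(-2415\right) 121 = -292215$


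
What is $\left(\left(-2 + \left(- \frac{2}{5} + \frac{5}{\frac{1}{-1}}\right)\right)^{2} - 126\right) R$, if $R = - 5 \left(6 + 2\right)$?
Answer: $\frac{14248}{5} \approx 2849.6$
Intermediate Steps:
$R = -40$ ($R = \left(-5\right) 8 = -40$)
$\left(\left(-2 + \left(- \frac{2}{5} + \frac{5}{\frac{1}{-1}}\right)\right)^{2} - 126\right) R = \left(\left(-2 + \left(- \frac{2}{5} + \frac{5}{\frac{1}{-1}}\right)\right)^{2} - 126\right) \left(-40\right) = \left(\left(-2 + \left(\left(-2\right) \frac{1}{5} + \frac{5}{-1}\right)\right)^{2} - 126\right) \left(-40\right) = \left(\left(-2 + \left(- \frac{2}{5} + 5 \left(-1\right)\right)\right)^{2} - 126\right) \left(-40\right) = \left(\left(-2 - \frac{27}{5}\right)^{2} - 126\right) \left(-40\right) = \left(\left(- \frac{37}{5}\right)^{2} - 126\right) \left(-40\right) = \left(\frac{1369}{25} - 126\right) \left(-40\right) = \left(- \frac{1781}{25}\right) \left(-40\right) = \frac{14248}{5}$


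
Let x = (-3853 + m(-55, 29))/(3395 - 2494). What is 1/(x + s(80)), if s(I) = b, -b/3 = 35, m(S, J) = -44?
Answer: -901/98502 ≈ -0.0091470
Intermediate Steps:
b = -105 (b = -3*35 = -105)
x = -3897/901 (x = (-3853 - 44)/(3395 - 2494) = -3897/901 ≈ -4.3252)
s(I) = -105
1/(x + s(80)) = 1/(-3897/901 - 105) = 1/(-98502/901) = -901/98502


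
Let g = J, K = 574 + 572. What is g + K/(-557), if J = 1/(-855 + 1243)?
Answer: -444091/216116 ≈ -2.0549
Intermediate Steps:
K = 1146
J = 1/388 ≈ 0.0025773
g = 1/388 ≈ 0.0025773
g + K/(-557) = 1/388 + 1146/(-557) = 1/388 + 1146*(-1/557) = 1/388 - 1146/557 = -444091/216116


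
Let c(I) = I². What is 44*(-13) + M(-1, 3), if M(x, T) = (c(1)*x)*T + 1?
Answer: -574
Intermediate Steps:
M(x, T) = 1 + T*x (M(x, T) = (1²*x)*T + 1 = (1*x)*T + 1 = x*T + 1 = T*x + 1 = 1 + T*x)
44*(-13) + M(-1, 3) = 44*(-13) + (1 + 3*(-1)) = -572 + (1 - 3) = -572 - 2 = -574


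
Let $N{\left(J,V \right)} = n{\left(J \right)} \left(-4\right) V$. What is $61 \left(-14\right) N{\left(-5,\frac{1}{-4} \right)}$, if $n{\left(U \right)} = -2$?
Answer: $1708$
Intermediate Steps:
$N{\left(J,V \right)} = 8 V$ ($N{\left(J,V \right)} = \left(-2\right) \left(-4\right) V = 8 V$)
$61 \left(-14\right) N{\left(-5,\frac{1}{-4} \right)} = 61 \left(-14\right) \frac{8}{-4} = - 854 \cdot 8 \left(- \frac{1}{4}\right) = \left(-854\right) \left(-2\right) = 1708$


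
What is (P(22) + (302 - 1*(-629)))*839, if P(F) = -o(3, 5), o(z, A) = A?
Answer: 776914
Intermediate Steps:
P(F) = -5 (P(F) = -1*5 = -5)
(P(22) + (302 - 1*(-629)))*839 = (-5 + (302 - 1*(-629)))*839 = (-5 + (302 + 629))*839 = (-5 + 931)*839 = 926*839 = 776914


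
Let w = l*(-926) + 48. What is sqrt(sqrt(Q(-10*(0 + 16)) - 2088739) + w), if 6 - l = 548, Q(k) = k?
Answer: sqrt(501940 + I*sqrt(2088899)) ≈ 708.48 + 1.02*I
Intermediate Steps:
l = -542 (l = 6 - 1*548 = 6 - 548 = -542)
w = 501940 (w = -542*(-926) + 48 = 501892 + 48 = 501940)
sqrt(sqrt(Q(-10*(0 + 16)) - 2088739) + w) = sqrt(sqrt(-10*(0 + 16) - 2088739) + 501940) = sqrt(sqrt(-10*16 - 2088739) + 501940) = sqrt(sqrt(-160 - 2088739) + 501940) = sqrt(sqrt(-2088899) + 501940) = sqrt(I*sqrt(2088899) + 501940) = sqrt(501940 + I*sqrt(2088899))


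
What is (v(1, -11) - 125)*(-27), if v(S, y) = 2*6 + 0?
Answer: 3051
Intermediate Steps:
v(S, y) = 12 (v(S, y) = 12 + 0 = 12)
(v(1, -11) - 125)*(-27) = (12 - 125)*(-27) = -113*(-27) = 3051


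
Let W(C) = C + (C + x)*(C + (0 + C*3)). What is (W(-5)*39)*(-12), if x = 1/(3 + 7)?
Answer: -43524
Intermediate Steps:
x = ⅒ (x = 1/10 = ⅒ ≈ 0.10000)
W(C) = C + 4*C*(⅒ + C) (W(C) = C + (C + ⅒)*(C + (0 + C*3)) = C + (⅒ + C)*(C + (0 + 3*C)) = C + (⅒ + C)*(C + 3*C) = C + (⅒ + C)*(4*C) = C + 4*C*(⅒ + C))
(W(-5)*39)*(-12) = (((⅕)*(-5)*(7 + 20*(-5)))*39)*(-12) = (((⅕)*(-5)*(7 - 100))*39)*(-12) = (((⅕)*(-5)*(-93))*39)*(-12) = (93*39)*(-12) = 3627*(-12) = -43524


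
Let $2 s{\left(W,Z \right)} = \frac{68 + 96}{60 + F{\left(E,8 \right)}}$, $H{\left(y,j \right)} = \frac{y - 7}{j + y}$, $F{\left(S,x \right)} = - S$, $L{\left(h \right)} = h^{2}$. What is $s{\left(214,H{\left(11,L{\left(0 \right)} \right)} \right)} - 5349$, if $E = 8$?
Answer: $- \frac{139033}{26} \approx -5347.4$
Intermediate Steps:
$H{\left(y,j \right)} = \frac{-7 + y}{j + y}$
$s{\left(W,Z \right)} = \frac{41}{26}$ ($s{\left(W,Z \right)} = \frac{\left(68 + 96\right) \frac{1}{60 - 8}}{2} = \frac{164 \frac{1}{60 - 8}}{2} = \frac{164 \cdot \frac{1}{52}}{2} = \frac{1}{2} \cdot \frac{41}{13} = \frac{41}{26}$)
$s{\left(214,H{\left(11,L{\left(0 \right)} \right)} \right)} - 5349 = \frac{41}{26} - 5349 = - \frac{139033}{26}$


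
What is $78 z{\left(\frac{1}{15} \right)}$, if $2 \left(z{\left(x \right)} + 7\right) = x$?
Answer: $- \frac{2717}{5} \approx -543.4$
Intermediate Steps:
$z{\left(x \right)} = -7 + \frac{x}{2}$
$78 z{\left(\frac{1}{15} \right)} = 78 \left(-7 + \frac{1}{2 \cdot 15}\right) = 78 \left(-7 + \frac{1}{2} \cdot \frac{1}{15}\right) = 78 \left(-7 + \frac{1}{30}\right) = 78 \left(- \frac{209}{30}\right) = - \frac{2717}{5}$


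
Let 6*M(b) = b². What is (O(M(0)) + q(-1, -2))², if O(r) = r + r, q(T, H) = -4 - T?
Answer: 9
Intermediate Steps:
M(b) = b²/6
O(r) = 2*r
(O(M(0)) + q(-1, -2))² = (2*((⅙)*0²) + (-4 - 1*(-1)))² = (2*((⅙)*0) + (-4 + 1))² = (2*0 - 3)² = (0 - 3)² = (-3)² = 9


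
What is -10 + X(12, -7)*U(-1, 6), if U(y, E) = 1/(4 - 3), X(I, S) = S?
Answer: -17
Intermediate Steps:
U(y, E) = 1 (U(y, E) = 1/1 = 1)
-10 + X(12, -7)*U(-1, 6) = -10 - 7*1 = -10 - 7 = -17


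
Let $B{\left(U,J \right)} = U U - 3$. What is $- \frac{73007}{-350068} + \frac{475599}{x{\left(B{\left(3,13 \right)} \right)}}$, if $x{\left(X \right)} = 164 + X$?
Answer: $\frac{83252200961}{29755780} \approx 2797.9$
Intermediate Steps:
$B{\left(U,J \right)} = -3 + U^{2}$ ($B{\left(U,J \right)} = U^{2} - 3 = -3 + U^{2}$)
$- \frac{73007}{-350068} + \frac{475599}{x{\left(B{\left(3,13 \right)} \right)}} = - \frac{73007}{-350068} + \frac{475599}{164 - \left(3 - 3^{2}\right)} = \left(-73007\right) \left(- \frac{1}{350068}\right) + \frac{475599}{164 + \left(-3 + 9\right)} = \frac{73007}{350068} + \frac{475599}{164 + 6} = \frac{73007}{350068} + \frac{475599}{170} = \frac{83252200961}{29755780}$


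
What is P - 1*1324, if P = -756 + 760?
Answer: -1320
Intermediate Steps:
P = 4
P - 1*1324 = 4 - 1*1324 = 4 - 1324 = -1320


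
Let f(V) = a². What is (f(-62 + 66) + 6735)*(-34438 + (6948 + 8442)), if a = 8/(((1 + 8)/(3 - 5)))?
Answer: -10396226968/81 ≈ -1.2835e+8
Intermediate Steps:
a = -16/9 (a = 8/((9/(-2))) = 8/((9*(-½))) = 8/(-9/2) = 8*(-2/9) = -16/9 ≈ -1.7778)
f(V) = 256/81 (f(V) = (-16/9)² = 256/81)
(f(-62 + 66) + 6735)*(-34438 + (6948 + 8442)) = (256/81 + 6735)*(-34438 + (6948 + 8442)) = 545791*(-34438 + 15390)/81 = (545791/81)*(-19048) = -10396226968/81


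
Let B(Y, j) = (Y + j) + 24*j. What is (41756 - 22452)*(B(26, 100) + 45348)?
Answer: 924159696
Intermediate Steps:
B(Y, j) = Y + 25*j
(41756 - 22452)*(B(26, 100) + 45348) = (41756 - 22452)*((26 + 25*100) + 45348) = 19304*((26 + 2500) + 45348) = 19304*(2526 + 45348) = 19304*47874 = 924159696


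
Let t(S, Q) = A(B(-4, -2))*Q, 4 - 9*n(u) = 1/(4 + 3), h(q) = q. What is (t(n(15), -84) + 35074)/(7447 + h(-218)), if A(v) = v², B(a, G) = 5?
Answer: 32974/7229 ≈ 4.5613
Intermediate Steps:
n(u) = 3/7 (n(u) = 4/9 - 1/(9*(4 + 3)) = 4/9 - ⅑/7 = 4/9 - ⅑*⅐ = 4/9 - 1/63 = 3/7)
t(S, Q) = 25*Q (t(S, Q) = 5²*Q = 25*Q)
(t(n(15), -84) + 35074)/(7447 + h(-218)) = (25*(-84) + 35074)/(7447 - 218) = (-2100 + 35074)/7229 = 32974*(1/7229) = 32974/7229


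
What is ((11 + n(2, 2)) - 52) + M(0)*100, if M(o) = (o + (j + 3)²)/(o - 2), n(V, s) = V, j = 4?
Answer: -2489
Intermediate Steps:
M(o) = (49 + o)/(-2 + o) (M(o) = (o + (4 + 3)²)/(o - 2) = (o + 7²)/(-2 + o) = (o + 49)/(-2 + o) = (49 + o)/(-2 + o))
((11 + n(2, 2)) - 52) + M(0)*100 = ((11 + 2) - 52) + ((49 + 0)/(-2 + 0))*100 = (13 - 52) + (49/(-2))*100 = -39 - ½*49*100 = -39 - 49/2*100 = -39 - 2450 = -2489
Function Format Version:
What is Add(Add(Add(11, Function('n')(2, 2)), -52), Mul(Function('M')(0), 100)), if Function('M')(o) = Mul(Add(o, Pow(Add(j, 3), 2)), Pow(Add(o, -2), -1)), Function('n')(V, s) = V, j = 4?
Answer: -2489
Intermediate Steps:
Function('M')(o) = Mul(Pow(Add(-2, o), -1), Add(49, o)) (Function('M')(o) = Mul(Add(o, Pow(Add(4, 3), 2)), Pow(Add(o, -2), -1)) = Mul(Add(o, Pow(7, 2)), Pow(Add(-2, o), -1)) = Mul(Add(o, 49), Pow(Add(-2, o), -1)) = Mul(Add(49, o), Pow(Add(-2, o), -1)) = Mul(Pow(Add(-2, o), -1), Add(49, o)))
Add(Add(Add(11, Function('n')(2, 2)), -52), Mul(Function('M')(0), 100)) = Add(Add(Add(11, 2), -52), Mul(Mul(Pow(Add(-2, 0), -1), Add(49, 0)), 100)) = Add(Add(13, -52), Mul(Mul(Pow(-2, -1), 49), 100)) = Add(-39, Mul(Mul(Rational(-1, 2), 49), 100)) = Add(-39, Mul(Rational(-49, 2), 100)) = Add(-39, -2450) = -2489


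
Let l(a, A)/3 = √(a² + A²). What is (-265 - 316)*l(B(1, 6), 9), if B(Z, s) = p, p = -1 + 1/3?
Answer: -581*√733 ≈ -15730.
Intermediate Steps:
p = -⅔ (p = -1 + ⅓ = -⅔ ≈ -0.66667)
B(Z, s) = -⅔
l(a, A) = 3*√(A² + a²) (l(a, A) = 3*√(a² + A²) = 3*√(A² + a²))
(-265 - 316)*l(B(1, 6), 9) = (-265 - 316)*(3*√(9² + (-⅔)²)) = -1743*√(81 + 4/9) = -1743*√(733/9) = -1743*√733/3 = -581*√733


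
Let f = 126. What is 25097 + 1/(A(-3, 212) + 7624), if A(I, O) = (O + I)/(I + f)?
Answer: 23540007340/937961 ≈ 25097.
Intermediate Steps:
A(I, O) = (I + O)/(126 + I) (A(I, O) = (O + I)/(I + 126) = (I + O)/(126 + I))
25097 + 1/(A(-3, 212) + 7624) = 25097 + 1/((-3 + 212)/(126 - 3) + 7624) = 25097 + 1/(209/123 + 7624) = 25097 + 1/(937961/123) = 25097 + 123/937961 = 23540007340/937961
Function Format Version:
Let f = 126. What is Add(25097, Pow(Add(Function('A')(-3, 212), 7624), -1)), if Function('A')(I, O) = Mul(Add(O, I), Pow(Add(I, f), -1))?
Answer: Rational(23540007340, 937961) ≈ 25097.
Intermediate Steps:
Function('A')(I, O) = Mul(Pow(Add(126, I), -1), Add(I, O)) (Function('A')(I, O) = Mul(Add(O, I), Pow(Add(I, 126), -1)) = Mul(Add(I, O), Pow(Add(126, I), -1)) = Mul(Pow(Add(126, I), -1), Add(I, O)))
Add(25097, Pow(Add(Function('A')(-3, 212), 7624), -1)) = Add(25097, Pow(Add(Mul(Pow(Add(126, -3), -1), Add(-3, 212)), 7624), -1)) = Add(25097, Pow(Add(Mul(Pow(123, -1), 209), 7624), -1)) = Add(25097, Pow(Add(Mul(Rational(1, 123), 209), 7624), -1)) = Add(25097, Pow(Add(Rational(209, 123), 7624), -1)) = Add(25097, Pow(Rational(937961, 123), -1)) = Add(25097, Rational(123, 937961)) = Rational(23540007340, 937961)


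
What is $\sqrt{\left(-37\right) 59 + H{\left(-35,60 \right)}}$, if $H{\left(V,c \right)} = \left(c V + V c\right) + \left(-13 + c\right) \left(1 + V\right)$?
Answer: $i \sqrt{7981} \approx 89.336 i$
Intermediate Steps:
$H{\left(V,c \right)} = \left(1 + V\right) \left(-13 + c\right) + 2 V c$ ($H{\left(V,c \right)} = \left(V c + V c\right) + \left(1 + V\right) \left(-13 + c\right) = 2 V c + \left(1 + V\right) \left(-13 + c\right) = \left(1 + V\right) \left(-13 + c\right) + 2 V c$)
$\sqrt{\left(-37\right) 59 + H{\left(-35,60 \right)}} = \sqrt{\left(-37\right) 59 + \left(-13 + 60 - -455 + 3 \left(-35\right) 60\right)} = \sqrt{-2183 + \left(-13 + 60 + 455 - 6300\right)} = \sqrt{-2183 - 5798} = \sqrt{-7981} = i \sqrt{7981}$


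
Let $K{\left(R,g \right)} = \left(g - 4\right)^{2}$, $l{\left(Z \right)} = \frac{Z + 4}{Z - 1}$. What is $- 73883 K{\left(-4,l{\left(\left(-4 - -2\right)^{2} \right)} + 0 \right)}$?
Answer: $- \frac{1182128}{9} \approx -1.3135 \cdot 10^{5}$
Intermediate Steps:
$l{\left(Z \right)} = \frac{4 + Z}{-1 + Z}$
$K{\left(R,g \right)} = \left(-4 + g\right)^{2}$
$- 73883 K{\left(-4,l{\left(\left(-4 - -2\right)^{2} \right)} + 0 \right)} = - 73883 \left(-4 + \left(\frac{4 + \left(-4 - -2\right)^{2}}{-1 + \left(-4 - -2\right)^{2}} + 0\right)\right)^{2} = - 73883 \left(-4 + \left(\frac{4 + \left(-4 + 2\right)^{2}}{-1 + \left(-4 + 2\right)^{2}} + 0\right)\right)^{2} = - 73883 \left(-4 + \left(\frac{4 + \left(-2\right)^{2}}{-1 + \left(-2\right)^{2}} + 0\right)\right)^{2} = - 73883 \left(-4 + \left(\frac{4 + 4}{-1 + 4} + 0\right)\right)^{2} = - 73883 \left(-4 + \left(\frac{1}{3} \cdot 8 + 0\right)\right)^{2} = - 73883 \left(-4 + \left(\frac{8}{3} + 0\right)\right)^{2} = - 73883 \left(-4 + \frac{8}{3}\right)^{2} = - 73883 \left(- \frac{4}{3}\right)^{2} = \left(-73883\right) \frac{16}{9} = - \frac{1182128}{9}$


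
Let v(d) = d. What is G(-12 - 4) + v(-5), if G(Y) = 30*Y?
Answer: -485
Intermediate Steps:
G(-12 - 4) + v(-5) = 30*(-12 - 4) - 5 = 30*(-16) - 5 = -480 - 5 = -485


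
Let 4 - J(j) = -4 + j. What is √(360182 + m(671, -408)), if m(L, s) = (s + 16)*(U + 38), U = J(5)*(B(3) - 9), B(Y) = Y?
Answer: √352342 ≈ 593.58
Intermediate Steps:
J(j) = 8 - j (J(j) = 4 - (-4 + j) = 4 + (4 - j) = 8 - j)
U = -18 (U = (8 - 1*5)*(3 - 9) = (8 - 5)*(-6) = 3*(-6) = -18)
m(L, s) = 320 + 20*s (m(L, s) = (s + 16)*(-18 + 38) = (16 + s)*20 = 320 + 20*s)
√(360182 + m(671, -408)) = √(360182 + (320 + 20*(-408))) = √(360182 + (320 - 8160)) = √(360182 - 7840) = √352342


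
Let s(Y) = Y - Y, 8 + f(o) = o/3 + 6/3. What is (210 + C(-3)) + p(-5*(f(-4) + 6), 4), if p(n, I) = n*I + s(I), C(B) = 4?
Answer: 722/3 ≈ 240.67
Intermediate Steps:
f(o) = -6 + o/3 (f(o) = -8 + (o/3 + 6/3) = -8 + (o*(⅓) + 6*(⅓)) = -8 + (o/3 + 2) = -8 + (2 + o/3) = -6 + o/3)
s(Y) = 0
p(n, I) = I*n (p(n, I) = n*I + 0 = I*n + 0 = I*n)
(210 + C(-3)) + p(-5*(f(-4) + 6), 4) = (210 + 4) + 4*(-5*((-6 + (⅓)*(-4)) + 6)) = 214 + 4*(-5*((-6 - 4/3) + 6)) = 214 + 4*(-5*(-22/3 + 6)) = 214 + 4*(-5*(-4/3)) = 214 + 4*(20/3) = 214 + 80/3 = 722/3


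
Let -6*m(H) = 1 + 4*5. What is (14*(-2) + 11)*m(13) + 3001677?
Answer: 6003473/2 ≈ 3.0017e+6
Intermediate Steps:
m(H) = -7/2 (m(H) = -(1 + 4*5)/6 = -(1 + 20)/6 = -⅙*21 = -7/2)
(14*(-2) + 11)*m(13) + 3001677 = (14*(-2) + 11)*(-7/2) + 3001677 = (-28 + 11)*(-7/2) + 3001677 = -17*(-7/2) + 3001677 = 119/2 + 3001677 = 6003473/2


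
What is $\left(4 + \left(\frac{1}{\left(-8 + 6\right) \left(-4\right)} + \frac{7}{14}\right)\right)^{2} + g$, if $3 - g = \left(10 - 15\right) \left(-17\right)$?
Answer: $- \frac{3879}{64} \approx -60.609$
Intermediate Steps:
$g = -82$ ($g = 3 - \left(10 - 15\right) \left(-17\right) = 3 - \left(-5\right) \left(-17\right) = 3 - 85 = -82$)
$\left(4 + \left(\frac{1}{\left(-8 + 6\right) \left(-4\right)} + \frac{7}{14}\right)\right)^{2} + g = \left(4 + \left(\frac{1}{\left(-8 + 6\right) \left(-4\right)} + \frac{7}{14}\right)\right)^{2} - 82 = \left(4 + \left(\frac{1}{-2} \left(- \frac{1}{4}\right) + 7 \cdot \frac{1}{14}\right)\right)^{2} - 82 = \left(4 + \left(\left(- \frac{1}{2}\right) \left(- \frac{1}{4}\right) + \frac{1}{2}\right)\right)^{2} - 82 = \left(4 + \left(\frac{1}{8} + \frac{1}{2}\right)\right)^{2} - 82 = \left(4 + \frac{5}{8}\right)^{2} - 82 = \left(\frac{37}{8}\right)^{2} - 82 = \frac{1369}{64} - 82 = - \frac{3879}{64}$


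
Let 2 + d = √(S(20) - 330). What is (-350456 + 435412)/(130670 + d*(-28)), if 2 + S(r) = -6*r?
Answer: 2776489514/4272410361 + 1189384*I*√113/4272410361 ≈ 0.64987 + 0.0029593*I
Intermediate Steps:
S(r) = -2 - 6*r
d = -2 + 2*I*√113 (d = -2 + √((-2 - 6*20) - 330) = -2 + √((-2 - 120) - 330) = -2 + √(-122 - 330) = -2 + √(-452) = -2 + 2*I*√113 ≈ -2.0 + 21.26*I)
(-350456 + 435412)/(130670 + d*(-28)) = (-350456 + 435412)/(130670 + (-2 + 2*I*√113)*(-28)) = 84956/(130670 + (56 - 56*I*√113)) = 84956/(130726 - 56*I*√113)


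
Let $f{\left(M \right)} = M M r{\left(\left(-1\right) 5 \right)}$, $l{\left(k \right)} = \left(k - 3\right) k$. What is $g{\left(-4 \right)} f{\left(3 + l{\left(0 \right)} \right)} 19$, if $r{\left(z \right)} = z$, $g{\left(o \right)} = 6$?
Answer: $-5130$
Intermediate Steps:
$l{\left(k \right)} = k \left(-3 + k\right)$ ($l{\left(k \right)} = \left(-3 + k\right) k = k \left(-3 + k\right)$)
$f{\left(M \right)} = - 5 M^{2}$ ($f{\left(M \right)} = M M \left(\left(-1\right) 5\right) = M^{2} \left(-5\right) = - 5 M^{2}$)
$g{\left(-4 \right)} f{\left(3 + l{\left(0 \right)} \right)} 19 = 6 \left(- 5 \left(3 + 0 \left(-3 + 0\right)\right)^{2}\right) 19 = 6 \left(- 5 \left(3 + 0 \left(-3\right)\right)^{2}\right) 19 = 6 \left(- 5 \left(3 + 0\right)^{2}\right) 19 = 6 \left(- 5 \cdot 3^{2}\right) 19 = 6 \left(\left(-5\right) 9\right) 19 = 6 \left(-45\right) 19 = \left(-270\right) 19 = -5130$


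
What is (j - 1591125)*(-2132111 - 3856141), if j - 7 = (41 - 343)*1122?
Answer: 11557098806424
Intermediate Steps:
j = -338837 (j = 7 + (41 - 343)*1122 = 7 - 302*1122 = 7 - 338844 = -338837)
(j - 1591125)*(-2132111 - 3856141) = (-338837 - 1591125)*(-2132111 - 3856141) = -1929962*(-5988252) = 11557098806424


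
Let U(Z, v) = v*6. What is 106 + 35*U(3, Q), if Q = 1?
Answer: 316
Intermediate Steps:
U(Z, v) = 6*v
106 + 35*U(3, Q) = 106 + 35*(6*1) = 106 + 35*6 = 106 + 210 = 316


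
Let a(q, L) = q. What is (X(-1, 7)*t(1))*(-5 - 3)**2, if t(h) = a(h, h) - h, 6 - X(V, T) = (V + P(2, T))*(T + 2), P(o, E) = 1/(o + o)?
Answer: 0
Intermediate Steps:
P(o, E) = 1/(2*o)
X(V, T) = 6 - (2 + T)*(1/4 + V) (X(V, T) = 6 - (V + (1/2)/2)*(T + 2) = 6 - (V + (1/2)*(1/2))*(2 + T) = 6 - (V + 1/4)*(2 + T) = 6 - (1/4 + V)*(2 + T) = 6 - (2 + T)*(1/4 + V))
t(h) = 0 (t(h) = h - h = 0)
(X(-1, 7)*t(1))*(-5 - 3)**2 = ((11/2 - 2*(-1) - 1/4*7 - 1*7*(-1))*0)*(-5 - 3)**2 = ((11/2 + 2 - 7/4 + 7)*0)*(-8)**2 = ((51/4)*0)*64 = 0*64 = 0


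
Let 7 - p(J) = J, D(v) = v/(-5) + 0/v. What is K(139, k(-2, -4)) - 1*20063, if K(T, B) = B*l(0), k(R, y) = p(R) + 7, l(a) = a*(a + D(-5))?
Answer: -20063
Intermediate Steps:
D(v) = -v/5 (D(v) = v*(-⅕) + 0 = -v/5 + 0 = -v/5)
p(J) = 7 - J
l(a) = a*(1 + a) (l(a) = a*(a - ⅕*(-5)) = a*(a + 1) = a*(1 + a))
k(R, y) = 14 - R (k(R, y) = (7 - R) + 7 = 14 - R)
K(T, B) = 0 (K(T, B) = B*(0*(1 + 0)) = B*(0*1) = B*0 = 0)
K(139, k(-2, -4)) - 1*20063 = 0 - 1*20063 = 0 - 20063 = -20063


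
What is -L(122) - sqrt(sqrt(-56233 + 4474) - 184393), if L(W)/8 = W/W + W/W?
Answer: -16 - sqrt(-184393 + 27*I*sqrt(71)) ≈ -16.265 - 429.41*I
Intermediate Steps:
L(W) = 16 (L(W) = 8*(W/W + W/W) = 8*(1 + 1) = 8*2 = 16)
-L(122) - sqrt(sqrt(-56233 + 4474) - 184393) = -1*16 - sqrt(sqrt(-56233 + 4474) - 184393) = -16 - sqrt(sqrt(-51759) - 184393) = -16 - sqrt(27*I*sqrt(71) - 184393) = -16 - sqrt(-184393 + 27*I*sqrt(71))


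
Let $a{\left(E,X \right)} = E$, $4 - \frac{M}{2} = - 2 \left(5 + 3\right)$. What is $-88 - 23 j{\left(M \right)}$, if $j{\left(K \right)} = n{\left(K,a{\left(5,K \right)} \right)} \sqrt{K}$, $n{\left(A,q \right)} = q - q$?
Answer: $-88$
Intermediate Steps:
$M = 40$ ($M = 8 - 2 \left(- 2 \left(5 + 3\right)\right) = 8 - 2 \left(\left(-2\right) 8\right) = 8 - -32 = 8 + 32 = 40$)
$n{\left(A,q \right)} = 0$
$j{\left(K \right)} = 0$ ($j{\left(K \right)} = 0 \sqrt{K} = 0$)
$-88 - 23 j{\left(M \right)} = -88 - 0 = -88 + 0 = -88$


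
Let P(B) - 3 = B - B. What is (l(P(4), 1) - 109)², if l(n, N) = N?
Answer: 11664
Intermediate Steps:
P(B) = 3 (P(B) = 3 + (B - B) = 3 + 0 = 3)
(l(P(4), 1) - 109)² = (1 - 109)² = (-108)² = 11664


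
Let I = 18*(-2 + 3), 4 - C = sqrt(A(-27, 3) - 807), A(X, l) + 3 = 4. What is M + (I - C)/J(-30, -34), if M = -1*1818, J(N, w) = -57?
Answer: -103640/57 - I*sqrt(806)/57 ≈ -1818.2 - 0.49807*I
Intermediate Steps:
A(X, l) = 1 (A(X, l) = -3 + 4 = 1)
C = 4 - I*sqrt(806) (C = 4 - sqrt(1 - 807) = 4 - sqrt(-806) = 4 - I*sqrt(806) ≈ 4.0 - 28.39*I)
M = -1818
I = 18 (I = 18*1 = 18)
M + (I - C)/J(-30, -34) = -1818 + (18 - (4 - I*sqrt(806)))/(-57) = -1818 + (18 + (-4 + I*sqrt(806)))*(-1/57) = -1818 + (14 + I*sqrt(806))*(-1/57) = -1818 + (-14/57 - I*sqrt(806)/57) = -103640/57 - I*sqrt(806)/57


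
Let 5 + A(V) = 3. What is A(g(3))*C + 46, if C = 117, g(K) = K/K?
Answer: -188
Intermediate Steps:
g(K) = 1
A(V) = -2 (A(V) = -5 + 3 = -2)
A(g(3))*C + 46 = -2*117 + 46 = -234 + 46 = -188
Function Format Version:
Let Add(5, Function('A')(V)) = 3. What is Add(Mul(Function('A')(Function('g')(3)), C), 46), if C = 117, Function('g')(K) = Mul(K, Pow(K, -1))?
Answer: -188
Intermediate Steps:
Function('g')(K) = 1
Function('A')(V) = -2 (Function('A')(V) = Add(-5, 3) = -2)
Add(Mul(Function('A')(Function('g')(3)), C), 46) = Add(Mul(-2, 117), 46) = Add(-234, 46) = -188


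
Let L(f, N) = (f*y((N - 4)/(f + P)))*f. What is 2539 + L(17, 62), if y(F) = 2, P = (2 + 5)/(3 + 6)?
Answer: 3117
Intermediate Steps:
P = 7/9 ≈ 0.77778
L(f, N) = 2*f² (L(f, N) = (f*2)*f = (2*f)*f = 2*f²)
2539 + L(17, 62) = 2539 + 2*17² = 2539 + 2*289 = 2539 + 578 = 3117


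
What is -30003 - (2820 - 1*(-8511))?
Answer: -41334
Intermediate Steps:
-30003 - (2820 - 1*(-8511)) = -30003 - (2820 + 8511) = -30003 - 1*11331 = -30003 - 11331 = -41334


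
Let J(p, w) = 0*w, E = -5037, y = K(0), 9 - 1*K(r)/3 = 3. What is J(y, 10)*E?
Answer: 0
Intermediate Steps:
K(r) = 18 (K(r) = 27 - 3*3 = 27 - 9 = 18)
y = 18
J(p, w) = 0
J(y, 10)*E = 0*(-5037) = 0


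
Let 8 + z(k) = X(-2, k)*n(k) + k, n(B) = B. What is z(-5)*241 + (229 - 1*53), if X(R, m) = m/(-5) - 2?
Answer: -1752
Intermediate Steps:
X(R, m) = -2 - m/5 (X(R, m) = -m/5 - 2 = -2 - m/5)
z(k) = -8 + k + k*(-2 - k/5) (z(k) = -8 + ((-2 - k/5)*k + k) = -8 + (k*(-2 - k/5) + k) = -8 + (k + k*(-2 - k/5)) = -8 + k + k*(-2 - k/5))
z(-5)*241 + (229 - 1*53) = (-8 - 1*(-5) - ⅕*(-5)²)*241 + (229 - 1*53) = (-8 + 5 - ⅕*25)*241 + (229 - 53) = (-8 + 5 - 5)*241 + 176 = -8*241 + 176 = -1928 + 176 = -1752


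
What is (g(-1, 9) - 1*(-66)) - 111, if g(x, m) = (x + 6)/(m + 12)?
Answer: -940/21 ≈ -44.762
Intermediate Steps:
g(x, m) = (6 + x)/(12 + m)
(g(-1, 9) - 1*(-66)) - 111 = ((6 - 1)/(12 + 9) - 1*(-66)) - 111 = (5/21 + 66) - 111 = 1391/21 - 111 = -940/21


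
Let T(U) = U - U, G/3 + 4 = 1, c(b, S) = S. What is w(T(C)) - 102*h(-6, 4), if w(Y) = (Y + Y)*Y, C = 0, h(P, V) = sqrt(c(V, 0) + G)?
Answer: -306*I ≈ -306.0*I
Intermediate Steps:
G = -9 (G = -12 + 3*1 = -12 + 3 = -9)
h(P, V) = 3*I (h(P, V) = sqrt(0 - 9) = sqrt(-9) = 3*I)
T(U) = 0
w(Y) = 2*Y**2 (w(Y) = (2*Y)*Y = 2*Y**2)
w(T(C)) - 102*h(-6, 4) = 2*0**2 - 306*I = 2*0 - 306*I = 0 - 306*I = -306*I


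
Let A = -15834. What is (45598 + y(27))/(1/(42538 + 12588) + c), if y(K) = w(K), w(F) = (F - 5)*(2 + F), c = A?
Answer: -2548805736/872865083 ≈ -2.9200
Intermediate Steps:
c = -15834
w(F) = (-5 + F)*(2 + F)
y(K) = -10 + K² - 3*K
(45598 + y(27))/(1/(42538 + 12588) + c) = (45598 + (-10 + 27² - 3*27))/(1/(42538 + 12588) - 15834) = (45598 + (-10 + 729 - 81))/(1/55126 - 15834) = (45598 + 638)/(1/55126 - 15834) = 46236/(-872865083/55126) = 46236*(-55126/872865083) = -2548805736/872865083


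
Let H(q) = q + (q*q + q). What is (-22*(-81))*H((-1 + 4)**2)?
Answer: 176418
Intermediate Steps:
H(q) = q**2 + 2*q (H(q) = q + (q**2 + q) = q + (q + q**2) = q**2 + 2*q)
(-22*(-81))*H((-1 + 4)**2) = (-22*(-81))*((-1 + 4)**2*(2 + (-1 + 4)**2)) = 1782*(3**2*(2 + 3**2)) = 1782*(9*(2 + 9)) = 1782*(9*11) = 1782*99 = 176418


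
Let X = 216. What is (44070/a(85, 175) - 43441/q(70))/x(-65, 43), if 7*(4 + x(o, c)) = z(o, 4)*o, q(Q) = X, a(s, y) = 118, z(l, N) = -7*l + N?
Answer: -15375787/380574072 ≈ -0.040402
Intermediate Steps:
z(l, N) = N - 7*l
q(Q) = 216
x(o, c) = -4 + o*(4 - 7*o)/7 (x(o, c) = -4 + ((4 - 7*o)*o)/7 = -4 + (o*(4 - 7*o))/7 = -4 + o*(4 - 7*o)/7)
(44070/a(85, 175) - 43441/q(70))/x(-65, 43) = (44070/118 - 43441/216)/(-4 - 1*(-65)**2 + (4/7)*(-65)) = (44070*(1/118) - 43441*1/216)/(-4 - 1*4225 - 260/7) = (22035/59 - 43441/216)/(-4 - 4225 - 260/7) = 2196541/(12744*(-29863/7)) = (2196541/12744)*(-7/29863) = -15375787/380574072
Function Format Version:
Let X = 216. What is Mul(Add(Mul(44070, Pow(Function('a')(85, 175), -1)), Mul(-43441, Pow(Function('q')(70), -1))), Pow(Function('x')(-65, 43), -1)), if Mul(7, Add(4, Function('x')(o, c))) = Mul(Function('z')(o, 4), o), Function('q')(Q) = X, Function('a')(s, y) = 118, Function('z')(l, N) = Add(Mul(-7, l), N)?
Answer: Rational(-15375787, 380574072) ≈ -0.040402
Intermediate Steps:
Function('z')(l, N) = Add(N, Mul(-7, l))
Function('q')(Q) = 216
Function('x')(o, c) = Add(-4, Mul(Rational(1, 7), o, Add(4, Mul(-7, o)))) (Function('x')(o, c) = Add(-4, Mul(Rational(1, 7), Mul(Add(4, Mul(-7, o)), o))) = Add(-4, Mul(Rational(1, 7), Mul(o, Add(4, Mul(-7, o))))) = Add(-4, Mul(Rational(1, 7), o, Add(4, Mul(-7, o)))))
Mul(Add(Mul(44070, Pow(Function('a')(85, 175), -1)), Mul(-43441, Pow(Function('q')(70), -1))), Pow(Function('x')(-65, 43), -1)) = Mul(Add(Mul(44070, Pow(118, -1)), Mul(-43441, Pow(216, -1))), Pow(Add(-4, Mul(-1, Pow(-65, 2)), Mul(Rational(4, 7), -65)), -1)) = Mul(Add(Mul(44070, Rational(1, 118)), Mul(-43441, Rational(1, 216))), Pow(Add(-4, Mul(-1, 4225), Rational(-260, 7)), -1)) = Mul(Add(Rational(22035, 59), Rational(-43441, 216)), Pow(Add(-4, -4225, Rational(-260, 7)), -1)) = Mul(Rational(2196541, 12744), Pow(Rational(-29863, 7), -1)) = Mul(Rational(2196541, 12744), Rational(-7, 29863)) = Rational(-15375787, 380574072)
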